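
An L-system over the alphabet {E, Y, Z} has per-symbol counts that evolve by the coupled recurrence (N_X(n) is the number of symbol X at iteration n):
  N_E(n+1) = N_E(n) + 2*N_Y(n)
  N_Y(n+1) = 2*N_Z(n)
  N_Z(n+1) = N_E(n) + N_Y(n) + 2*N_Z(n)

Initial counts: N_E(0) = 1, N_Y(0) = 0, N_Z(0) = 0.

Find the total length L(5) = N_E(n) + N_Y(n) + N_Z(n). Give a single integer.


Answer: 204

Derivation:
Step 0: N_E=1, N_Y=0, N_Z=0, L=1
Step 1: N_E=1, N_Y=0, N_Z=1, L=2
Step 2: N_E=1, N_Y=2, N_Z=3, L=6
Step 3: N_E=5, N_Y=6, N_Z=9, L=20
Step 4: N_E=17, N_Y=18, N_Z=29, L=64
Step 5: N_E=53, N_Y=58, N_Z=93, L=204


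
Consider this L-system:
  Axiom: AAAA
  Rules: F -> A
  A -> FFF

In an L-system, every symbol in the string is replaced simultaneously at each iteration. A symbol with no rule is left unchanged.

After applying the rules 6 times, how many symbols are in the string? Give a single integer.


Answer: 108

Derivation:
Step 0: length = 4
Step 1: length = 12
Step 2: length = 12
Step 3: length = 36
Step 4: length = 36
Step 5: length = 108
Step 6: length = 108


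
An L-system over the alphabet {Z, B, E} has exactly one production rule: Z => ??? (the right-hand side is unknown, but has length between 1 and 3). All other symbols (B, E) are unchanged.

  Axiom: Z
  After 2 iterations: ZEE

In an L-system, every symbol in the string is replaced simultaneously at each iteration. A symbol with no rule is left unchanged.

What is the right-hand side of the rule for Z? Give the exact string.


Answer: ZE

Derivation:
Trying Z => ZE:
  Step 0: Z
  Step 1: ZE
  Step 2: ZEE
Matches the given result.


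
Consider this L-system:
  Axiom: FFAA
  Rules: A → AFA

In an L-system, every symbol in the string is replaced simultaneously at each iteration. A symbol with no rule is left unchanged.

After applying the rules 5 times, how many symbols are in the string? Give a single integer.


Step 0: length = 4
Step 1: length = 8
Step 2: length = 16
Step 3: length = 32
Step 4: length = 64
Step 5: length = 128

Answer: 128


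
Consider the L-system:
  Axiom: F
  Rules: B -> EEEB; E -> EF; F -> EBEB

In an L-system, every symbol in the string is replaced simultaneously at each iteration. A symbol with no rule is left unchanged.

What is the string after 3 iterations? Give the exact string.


Answer: EFEBEBEFEFEFEEEBEFEBEBEFEFEFEEEB

Derivation:
Step 0: F
Step 1: EBEB
Step 2: EFEEEBEFEEEB
Step 3: EFEBEBEFEFEFEEEBEFEBEBEFEFEFEEEB


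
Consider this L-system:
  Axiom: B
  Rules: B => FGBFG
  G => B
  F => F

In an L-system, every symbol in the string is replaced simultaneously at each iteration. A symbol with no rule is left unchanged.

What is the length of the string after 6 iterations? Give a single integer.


Answer: 169

Derivation:
Step 0: length = 1
Step 1: length = 5
Step 2: length = 9
Step 3: length = 21
Step 4: length = 41
Step 5: length = 85
Step 6: length = 169


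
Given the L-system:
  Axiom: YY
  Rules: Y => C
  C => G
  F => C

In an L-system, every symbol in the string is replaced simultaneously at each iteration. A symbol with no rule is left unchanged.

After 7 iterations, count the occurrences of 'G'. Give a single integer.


Step 0: YY  (0 'G')
Step 1: CC  (0 'G')
Step 2: GG  (2 'G')
Step 3: GG  (2 'G')
Step 4: GG  (2 'G')
Step 5: GG  (2 'G')
Step 6: GG  (2 'G')
Step 7: GG  (2 'G')

Answer: 2


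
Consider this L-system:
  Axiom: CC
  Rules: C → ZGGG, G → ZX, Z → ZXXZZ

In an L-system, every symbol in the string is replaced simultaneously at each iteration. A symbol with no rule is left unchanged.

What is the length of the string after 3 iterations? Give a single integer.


Answer: 70

Derivation:
Step 0: length = 2
Step 1: length = 8
Step 2: length = 22
Step 3: length = 70


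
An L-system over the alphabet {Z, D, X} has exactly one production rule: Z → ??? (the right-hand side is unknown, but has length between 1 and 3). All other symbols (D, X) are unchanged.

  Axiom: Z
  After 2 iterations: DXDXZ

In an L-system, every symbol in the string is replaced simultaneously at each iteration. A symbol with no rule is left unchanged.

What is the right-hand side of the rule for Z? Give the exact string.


Trying Z → DXZ:
  Step 0: Z
  Step 1: DXZ
  Step 2: DXDXZ
Matches the given result.

Answer: DXZ


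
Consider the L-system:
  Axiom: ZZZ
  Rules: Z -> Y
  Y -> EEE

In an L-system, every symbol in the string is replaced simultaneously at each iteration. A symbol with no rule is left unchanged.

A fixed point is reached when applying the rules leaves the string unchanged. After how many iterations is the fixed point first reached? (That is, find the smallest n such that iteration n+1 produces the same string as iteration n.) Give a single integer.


Step 0: ZZZ
Step 1: YYY
Step 2: EEEEEEEEE
Step 3: EEEEEEEEE  (unchanged — fixed point at step 2)

Answer: 2


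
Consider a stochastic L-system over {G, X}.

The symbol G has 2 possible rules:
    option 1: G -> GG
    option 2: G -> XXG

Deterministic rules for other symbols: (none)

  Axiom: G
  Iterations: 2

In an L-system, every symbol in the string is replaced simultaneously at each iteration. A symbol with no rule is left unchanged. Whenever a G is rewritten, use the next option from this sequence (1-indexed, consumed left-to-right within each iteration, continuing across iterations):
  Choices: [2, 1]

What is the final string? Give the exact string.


Step 0: G
Step 1: XXG  (used choices [2])
Step 2: XXGG  (used choices [1])

Answer: XXGG


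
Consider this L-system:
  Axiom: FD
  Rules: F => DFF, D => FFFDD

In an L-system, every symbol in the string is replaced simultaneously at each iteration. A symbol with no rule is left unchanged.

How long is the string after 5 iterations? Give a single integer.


Step 0: length = 2
Step 1: length = 8
Step 2: length = 30
Step 3: length = 112
Step 4: length = 418
Step 5: length = 1560

Answer: 1560


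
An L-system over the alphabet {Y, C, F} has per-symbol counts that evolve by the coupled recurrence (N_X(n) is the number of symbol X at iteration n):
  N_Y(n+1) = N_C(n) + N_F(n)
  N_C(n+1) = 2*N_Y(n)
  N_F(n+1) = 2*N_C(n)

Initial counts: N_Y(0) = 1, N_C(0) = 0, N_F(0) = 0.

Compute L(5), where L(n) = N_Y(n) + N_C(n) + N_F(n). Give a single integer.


Step 0: N_Y=1, N_C=0, N_F=0, L=1
Step 1: N_Y=0, N_C=2, N_F=0, L=2
Step 2: N_Y=2, N_C=0, N_F=4, L=6
Step 3: N_Y=4, N_C=4, N_F=0, L=8
Step 4: N_Y=4, N_C=8, N_F=8, L=20
Step 5: N_Y=16, N_C=8, N_F=16, L=40

Answer: 40


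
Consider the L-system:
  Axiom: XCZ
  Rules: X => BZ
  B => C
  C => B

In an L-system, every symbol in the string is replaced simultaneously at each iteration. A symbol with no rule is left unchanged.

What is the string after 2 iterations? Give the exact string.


Answer: CZCZ

Derivation:
Step 0: XCZ
Step 1: BZBZ
Step 2: CZCZ


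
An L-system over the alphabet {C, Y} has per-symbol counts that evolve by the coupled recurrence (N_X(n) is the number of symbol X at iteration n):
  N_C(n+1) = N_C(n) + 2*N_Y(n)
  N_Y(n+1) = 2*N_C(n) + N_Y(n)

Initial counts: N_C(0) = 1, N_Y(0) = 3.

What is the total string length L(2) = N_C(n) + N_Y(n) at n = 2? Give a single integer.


Step 0: N_C=1, N_Y=3, L=4
Step 1: N_C=7, N_Y=5, L=12
Step 2: N_C=17, N_Y=19, L=36

Answer: 36


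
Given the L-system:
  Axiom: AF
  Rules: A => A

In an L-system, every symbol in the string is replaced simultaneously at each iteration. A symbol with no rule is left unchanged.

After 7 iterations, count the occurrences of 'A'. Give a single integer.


Answer: 1

Derivation:
Step 0: AF  (1 'A')
Step 1: AF  (1 'A')
Step 2: AF  (1 'A')
Step 3: AF  (1 'A')
Step 4: AF  (1 'A')
Step 5: AF  (1 'A')
Step 6: AF  (1 'A')
Step 7: AF  (1 'A')


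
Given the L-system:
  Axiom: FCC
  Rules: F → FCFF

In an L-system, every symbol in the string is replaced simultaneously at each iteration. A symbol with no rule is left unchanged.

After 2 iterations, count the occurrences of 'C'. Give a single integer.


Answer: 6

Derivation:
Step 0: FCC  (2 'C')
Step 1: FCFFCC  (3 'C')
Step 2: FCFFCFCFFFCFFCC  (6 'C')


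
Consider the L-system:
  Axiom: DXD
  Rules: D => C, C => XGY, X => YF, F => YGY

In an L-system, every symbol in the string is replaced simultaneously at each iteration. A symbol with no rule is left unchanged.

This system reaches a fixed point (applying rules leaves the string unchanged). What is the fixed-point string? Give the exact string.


Step 0: DXD
Step 1: CYFC
Step 2: XGYYYGYXGY
Step 3: YFGYYYGYYFGY
Step 4: YYGYGYYYGYYYGYGY
Step 5: YYGYGYYYGYYYGYGY  (unchanged — fixed point at step 4)

Answer: YYGYGYYYGYYYGYGY


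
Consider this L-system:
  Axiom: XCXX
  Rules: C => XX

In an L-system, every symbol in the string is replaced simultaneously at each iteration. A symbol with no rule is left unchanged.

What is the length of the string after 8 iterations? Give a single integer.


Step 0: length = 4
Step 1: length = 5
Step 2: length = 5
Step 3: length = 5
Step 4: length = 5
Step 5: length = 5
Step 6: length = 5
Step 7: length = 5
Step 8: length = 5

Answer: 5


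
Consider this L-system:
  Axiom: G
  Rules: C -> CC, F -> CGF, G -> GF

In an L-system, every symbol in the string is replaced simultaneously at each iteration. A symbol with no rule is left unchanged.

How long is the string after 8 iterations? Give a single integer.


Step 0: length = 1
Step 1: length = 2
Step 2: length = 5
Step 3: length = 12
Step 4: length = 28
Step 5: length = 64
Step 6: length = 144
Step 7: length = 320
Step 8: length = 704

Answer: 704


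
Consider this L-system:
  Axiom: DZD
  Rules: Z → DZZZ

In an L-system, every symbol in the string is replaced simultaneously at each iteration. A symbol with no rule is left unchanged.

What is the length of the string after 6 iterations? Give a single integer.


Answer: 1095

Derivation:
Step 0: length = 3
Step 1: length = 6
Step 2: length = 15
Step 3: length = 42
Step 4: length = 123
Step 5: length = 366
Step 6: length = 1095


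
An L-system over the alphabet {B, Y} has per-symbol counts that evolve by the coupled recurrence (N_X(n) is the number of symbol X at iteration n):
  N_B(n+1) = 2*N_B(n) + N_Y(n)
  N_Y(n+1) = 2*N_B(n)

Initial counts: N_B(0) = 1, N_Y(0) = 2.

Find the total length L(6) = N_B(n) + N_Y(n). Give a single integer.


Step 0: N_B=1, N_Y=2, L=3
Step 1: N_B=4, N_Y=2, L=6
Step 2: N_B=10, N_Y=8, L=18
Step 3: N_B=28, N_Y=20, L=48
Step 4: N_B=76, N_Y=56, L=132
Step 5: N_B=208, N_Y=152, L=360
Step 6: N_B=568, N_Y=416, L=984

Answer: 984


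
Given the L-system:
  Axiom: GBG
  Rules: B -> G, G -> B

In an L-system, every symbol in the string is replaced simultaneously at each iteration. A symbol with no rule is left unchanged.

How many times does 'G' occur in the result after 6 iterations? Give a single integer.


Answer: 2

Derivation:
Step 0: GBG  (2 'G')
Step 1: BGB  (1 'G')
Step 2: GBG  (2 'G')
Step 3: BGB  (1 'G')
Step 4: GBG  (2 'G')
Step 5: BGB  (1 'G')
Step 6: GBG  (2 'G')


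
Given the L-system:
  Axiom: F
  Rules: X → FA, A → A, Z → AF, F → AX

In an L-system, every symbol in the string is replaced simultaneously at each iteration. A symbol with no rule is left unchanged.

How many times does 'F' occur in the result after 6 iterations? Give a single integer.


Answer: 1

Derivation:
Step 0: F  (1 'F')
Step 1: AX  (0 'F')
Step 2: AFA  (1 'F')
Step 3: AAXA  (0 'F')
Step 4: AAFAA  (1 'F')
Step 5: AAAXAA  (0 'F')
Step 6: AAAFAAA  (1 'F')


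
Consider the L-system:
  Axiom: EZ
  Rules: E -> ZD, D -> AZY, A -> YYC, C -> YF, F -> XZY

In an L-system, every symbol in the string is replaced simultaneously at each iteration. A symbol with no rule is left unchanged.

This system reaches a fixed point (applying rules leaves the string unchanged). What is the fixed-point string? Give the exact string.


Answer: ZYYYXZYZYZ

Derivation:
Step 0: EZ
Step 1: ZDZ
Step 2: ZAZYZ
Step 3: ZYYCZYZ
Step 4: ZYYYFZYZ
Step 5: ZYYYXZYZYZ
Step 6: ZYYYXZYZYZ  (unchanged — fixed point at step 5)


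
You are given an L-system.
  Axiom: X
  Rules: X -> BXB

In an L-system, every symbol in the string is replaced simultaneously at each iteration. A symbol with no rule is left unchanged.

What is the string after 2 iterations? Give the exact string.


Answer: BBXBB

Derivation:
Step 0: X
Step 1: BXB
Step 2: BBXBB


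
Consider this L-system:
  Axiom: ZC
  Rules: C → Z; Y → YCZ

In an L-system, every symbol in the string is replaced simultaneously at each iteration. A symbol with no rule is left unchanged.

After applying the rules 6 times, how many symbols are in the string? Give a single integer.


Answer: 2

Derivation:
Step 0: length = 2
Step 1: length = 2
Step 2: length = 2
Step 3: length = 2
Step 4: length = 2
Step 5: length = 2
Step 6: length = 2


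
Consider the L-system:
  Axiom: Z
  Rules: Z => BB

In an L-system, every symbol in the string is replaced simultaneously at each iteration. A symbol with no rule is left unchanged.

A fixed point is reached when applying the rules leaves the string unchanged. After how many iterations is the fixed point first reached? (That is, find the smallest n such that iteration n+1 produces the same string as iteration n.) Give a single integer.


Step 0: Z
Step 1: BB
Step 2: BB  (unchanged — fixed point at step 1)

Answer: 1


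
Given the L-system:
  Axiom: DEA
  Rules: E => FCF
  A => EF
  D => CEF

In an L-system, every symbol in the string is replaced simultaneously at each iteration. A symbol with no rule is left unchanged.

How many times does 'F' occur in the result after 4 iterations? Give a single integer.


Answer: 8

Derivation:
Step 0: DEA  (0 'F')
Step 1: CEFFCFEF  (4 'F')
Step 2: CFCFFFCFFCFF  (8 'F')
Step 3: CFCFFFCFFCFF  (8 'F')
Step 4: CFCFFFCFFCFF  (8 'F')


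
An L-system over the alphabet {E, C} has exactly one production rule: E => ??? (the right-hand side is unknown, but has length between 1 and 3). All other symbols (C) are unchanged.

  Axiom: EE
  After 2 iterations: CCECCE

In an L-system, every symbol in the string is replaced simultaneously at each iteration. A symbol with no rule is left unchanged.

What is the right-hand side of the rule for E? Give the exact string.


Trying E => CE:
  Step 0: EE
  Step 1: CECE
  Step 2: CCECCE
Matches the given result.

Answer: CE


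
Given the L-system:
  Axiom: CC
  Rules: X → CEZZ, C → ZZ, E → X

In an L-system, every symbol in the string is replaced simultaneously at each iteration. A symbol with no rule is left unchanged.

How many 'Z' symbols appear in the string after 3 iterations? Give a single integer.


Step 0: CC  (0 'Z')
Step 1: ZZZZ  (4 'Z')
Step 2: ZZZZ  (4 'Z')
Step 3: ZZZZ  (4 'Z')

Answer: 4


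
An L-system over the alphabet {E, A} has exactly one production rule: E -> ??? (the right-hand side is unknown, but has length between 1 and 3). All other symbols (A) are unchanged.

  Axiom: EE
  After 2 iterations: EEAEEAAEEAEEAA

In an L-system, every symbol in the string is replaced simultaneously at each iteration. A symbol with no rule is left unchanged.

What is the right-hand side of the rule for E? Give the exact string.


Answer: EEA

Derivation:
Trying E -> EEA:
  Step 0: EE
  Step 1: EEAEEA
  Step 2: EEAEEAAEEAEEAA
Matches the given result.


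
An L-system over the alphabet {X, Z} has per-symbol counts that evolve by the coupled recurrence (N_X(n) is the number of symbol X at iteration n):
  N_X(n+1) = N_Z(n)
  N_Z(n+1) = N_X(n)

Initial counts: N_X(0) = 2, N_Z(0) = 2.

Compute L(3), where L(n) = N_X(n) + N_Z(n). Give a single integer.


Step 0: N_X=2, N_Z=2, L=4
Step 1: N_X=2, N_Z=2, L=4
Step 2: N_X=2, N_Z=2, L=4
Step 3: N_X=2, N_Z=2, L=4

Answer: 4


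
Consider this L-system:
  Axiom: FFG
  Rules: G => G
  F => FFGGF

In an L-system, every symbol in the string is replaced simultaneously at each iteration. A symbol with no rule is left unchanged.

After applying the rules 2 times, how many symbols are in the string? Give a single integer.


Answer: 35

Derivation:
Step 0: length = 3
Step 1: length = 11
Step 2: length = 35


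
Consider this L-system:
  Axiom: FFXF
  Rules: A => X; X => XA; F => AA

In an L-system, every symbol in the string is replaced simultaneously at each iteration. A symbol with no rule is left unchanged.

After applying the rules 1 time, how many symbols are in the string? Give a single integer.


Answer: 8

Derivation:
Step 0: length = 4
Step 1: length = 8


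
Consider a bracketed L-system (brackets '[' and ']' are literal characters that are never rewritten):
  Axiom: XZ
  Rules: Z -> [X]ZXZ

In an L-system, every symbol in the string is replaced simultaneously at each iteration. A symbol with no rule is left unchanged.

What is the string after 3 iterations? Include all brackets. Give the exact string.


Step 0: XZ
Step 1: X[X]ZXZ
Step 2: X[X][X]ZXZX[X]ZXZ
Step 3: X[X][X][X]ZXZX[X]ZXZX[X][X]ZXZX[X]ZXZ

Answer: X[X][X][X]ZXZX[X]ZXZX[X][X]ZXZX[X]ZXZ


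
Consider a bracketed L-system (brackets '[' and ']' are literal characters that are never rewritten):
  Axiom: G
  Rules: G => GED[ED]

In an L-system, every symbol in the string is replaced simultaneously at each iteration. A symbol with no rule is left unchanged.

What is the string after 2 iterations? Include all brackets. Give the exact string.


Answer: GED[ED]ED[ED]

Derivation:
Step 0: G
Step 1: GED[ED]
Step 2: GED[ED]ED[ED]


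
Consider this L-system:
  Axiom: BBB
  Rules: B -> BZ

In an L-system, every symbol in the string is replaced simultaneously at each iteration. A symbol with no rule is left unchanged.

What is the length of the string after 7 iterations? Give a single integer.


Step 0: length = 3
Step 1: length = 6
Step 2: length = 9
Step 3: length = 12
Step 4: length = 15
Step 5: length = 18
Step 6: length = 21
Step 7: length = 24

Answer: 24


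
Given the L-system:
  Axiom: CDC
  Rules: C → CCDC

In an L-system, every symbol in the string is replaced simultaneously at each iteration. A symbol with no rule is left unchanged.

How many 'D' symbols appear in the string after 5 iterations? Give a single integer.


Answer: 243

Derivation:
Step 0: CDC  (1 'D')
Step 1: CCDCDCCDC  (3 'D')
Step 2: CCDCCCDCDCCDCDCCDCCCDCDCCDC  (9 'D')
Step 3: CCDCCCDCDCCDCCCDCCCDCDCCDCDCCDCCCDCDCCDCDCCDCCCDCDCCDCCCDCCCDCDCCDCDCCDCCCDCDCCDC  (27 'D')
Step 4: CCDCCCDCDCCDCCCDCCCDCDCCDCDCCDCCCDCDCCDCCCDCCCDCDCCDCCCDCCCDCDCCDCDCCDCCCDCDCCDCDCCDCCCDCDCCDCCCDCCCDCDCCDCDCCDCCCDCDCCDCDCCDCCCDCDCCDCCCDCCCDCDCCDCDCCDCCCDCDCCDCCCDCCCDCDCCDCCCDCCCDCDCCDCDCCDCCCDCDCCDCDCCDCCCDCDCCDCCCDCCCDCDCCDCDCCDCCCDCDCCDC  (81 'D')
Step 5: CCDCCCDCDCCDCCCDCCCDCDCCDCDCCDCCCDCDCCDCCCDCCCDCDCCDCCCDCCCDCDCCDCDCCDCCCDCDCCDCDCCDCCCDCDCCDCCCDCCCDCDCCDCDCCDCCCDCDCCDCCCDCCCDCDCCDCCCDCCCDCDCCDCDCCDCCCDCDCCDCCCDCCCDCDCCDCCCDCCCDCDCCDCDCCDCCCDCDCCDCDCCDCCCDCDCCDCCCDCCCDCDCCDCDCCDCCCDCDCCDCDCCDCCCDCDCCDCCCDCCCDCDCCDCDCCDCCCDCDCCDCCCDCCCDCDCCDCCCDCCCDCDCCDCDCCDCCCDCDCCDCDCCDCCCDCDCCDCCCDCCCDCDCCDCDCCDCCCDCDCCDCDCCDCCCDCDCCDCCCDCCCDCDCCDCDCCDCCCDCDCCDCCCDCCCDCDCCDCCCDCCCDCDCCDCDCCDCCCDCDCCDCDCCDCCCDCDCCDCCCDCCCDCDCCDCDCCDCCCDCDCCDCCCDCCCDCDCCDCCCDCCCDCDCCDCDCCDCCCDCDCCDCCCDCCCDCDCCDCCCDCCCDCDCCDCDCCDCCCDCDCCDCDCCDCCCDCDCCDCCCDCCCDCDCCDCDCCDCCCDCDCCDCDCCDCCCDCDCCDCCCDCCCDCDCCDCDCCDCCCDCDCCDCCCDCCCDCDCCDCCCDCCCDCDCCDCDCCDCCCDCDCCDCDCCDCCCDCDCCDCCCDCCCDCDCCDCDCCDCCCDCDCCDC  (243 'D')


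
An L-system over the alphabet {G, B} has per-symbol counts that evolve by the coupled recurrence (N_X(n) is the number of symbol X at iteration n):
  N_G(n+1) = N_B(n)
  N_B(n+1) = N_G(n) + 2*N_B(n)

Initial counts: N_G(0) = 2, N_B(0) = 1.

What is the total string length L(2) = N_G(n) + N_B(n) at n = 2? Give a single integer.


Answer: 13

Derivation:
Step 0: N_G=2, N_B=1, L=3
Step 1: N_G=1, N_B=4, L=5
Step 2: N_G=4, N_B=9, L=13


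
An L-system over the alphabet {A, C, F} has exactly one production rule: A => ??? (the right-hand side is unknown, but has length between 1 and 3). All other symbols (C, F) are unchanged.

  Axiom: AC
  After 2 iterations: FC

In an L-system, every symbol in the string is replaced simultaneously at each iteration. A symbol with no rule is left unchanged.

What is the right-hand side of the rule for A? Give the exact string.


Trying A => F:
  Step 0: AC
  Step 1: FC
  Step 2: FC
Matches the given result.

Answer: F


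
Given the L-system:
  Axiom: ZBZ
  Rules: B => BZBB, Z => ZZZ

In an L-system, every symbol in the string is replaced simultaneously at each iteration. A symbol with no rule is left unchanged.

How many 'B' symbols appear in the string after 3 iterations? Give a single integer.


Answer: 27

Derivation:
Step 0: ZBZ  (1 'B')
Step 1: ZZZBZBBZZZ  (3 'B')
Step 2: ZZZZZZZZZBZBBZZZBZBBBZBBZZZZZZZZZ  (9 'B')
Step 3: ZZZZZZZZZZZZZZZZZZZZZZZZZZZBZBBZZZBZBBBZBBZZZZZZZZZBZBBZZZBZBBBZBBBZBBZZZBZBBBZBBZZZZZZZZZZZZZZZZZZZZZZZZZZZ  (27 'B')


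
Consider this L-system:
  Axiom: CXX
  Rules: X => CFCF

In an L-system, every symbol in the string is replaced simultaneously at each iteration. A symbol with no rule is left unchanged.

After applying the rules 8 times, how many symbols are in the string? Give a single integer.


Step 0: length = 3
Step 1: length = 9
Step 2: length = 9
Step 3: length = 9
Step 4: length = 9
Step 5: length = 9
Step 6: length = 9
Step 7: length = 9
Step 8: length = 9

Answer: 9


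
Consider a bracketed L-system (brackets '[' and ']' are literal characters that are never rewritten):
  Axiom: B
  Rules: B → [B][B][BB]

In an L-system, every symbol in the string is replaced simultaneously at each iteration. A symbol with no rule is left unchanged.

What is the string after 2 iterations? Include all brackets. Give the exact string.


Answer: [[B][B][BB]][[B][B][BB]][[B][B][BB][B][B][BB]]

Derivation:
Step 0: B
Step 1: [B][B][BB]
Step 2: [[B][B][BB]][[B][B][BB]][[B][B][BB][B][B][BB]]


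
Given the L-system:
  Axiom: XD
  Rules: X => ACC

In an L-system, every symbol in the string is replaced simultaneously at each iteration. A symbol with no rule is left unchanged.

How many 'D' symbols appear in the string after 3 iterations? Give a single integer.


Step 0: XD  (1 'D')
Step 1: ACCD  (1 'D')
Step 2: ACCD  (1 'D')
Step 3: ACCD  (1 'D')

Answer: 1


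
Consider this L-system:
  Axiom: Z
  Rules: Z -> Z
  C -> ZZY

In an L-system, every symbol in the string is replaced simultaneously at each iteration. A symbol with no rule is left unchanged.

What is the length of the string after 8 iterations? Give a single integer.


Answer: 1

Derivation:
Step 0: length = 1
Step 1: length = 1
Step 2: length = 1
Step 3: length = 1
Step 4: length = 1
Step 5: length = 1
Step 6: length = 1
Step 7: length = 1
Step 8: length = 1


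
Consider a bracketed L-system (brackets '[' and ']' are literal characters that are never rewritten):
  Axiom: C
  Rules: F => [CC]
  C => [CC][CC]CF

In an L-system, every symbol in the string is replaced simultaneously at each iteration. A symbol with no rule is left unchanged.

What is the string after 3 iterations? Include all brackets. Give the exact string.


Answer: [[[CC][CC]CF[CC][CC]CF][[CC][CC]CF[CC][CC]CF][CC][CC]CF[CC][[CC][CC]CF[CC][CC]CF][[CC][CC]CF[CC][CC]CF][CC][CC]CF[CC]][[[CC][CC]CF[CC][CC]CF][[CC][CC]CF[CC][CC]CF][CC][CC]CF[CC][[CC][CC]CF[CC][CC]CF][[CC][CC]CF[CC][CC]CF][CC][CC]CF[CC]][[CC][CC]CF[CC][CC]CF][[CC][CC]CF[CC][CC]CF][CC][CC]CF[CC][[CC][CC]CF[CC][CC]CF]

Derivation:
Step 0: C
Step 1: [CC][CC]CF
Step 2: [[CC][CC]CF[CC][CC]CF][[CC][CC]CF[CC][CC]CF][CC][CC]CF[CC]
Step 3: [[[CC][CC]CF[CC][CC]CF][[CC][CC]CF[CC][CC]CF][CC][CC]CF[CC][[CC][CC]CF[CC][CC]CF][[CC][CC]CF[CC][CC]CF][CC][CC]CF[CC]][[[CC][CC]CF[CC][CC]CF][[CC][CC]CF[CC][CC]CF][CC][CC]CF[CC][[CC][CC]CF[CC][CC]CF][[CC][CC]CF[CC][CC]CF][CC][CC]CF[CC]][[CC][CC]CF[CC][CC]CF][[CC][CC]CF[CC][CC]CF][CC][CC]CF[CC][[CC][CC]CF[CC][CC]CF]


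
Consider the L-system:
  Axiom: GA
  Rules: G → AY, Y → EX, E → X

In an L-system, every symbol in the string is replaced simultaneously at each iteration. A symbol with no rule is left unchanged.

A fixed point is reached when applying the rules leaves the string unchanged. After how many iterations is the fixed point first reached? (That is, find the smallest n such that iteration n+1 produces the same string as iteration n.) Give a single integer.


Step 0: GA
Step 1: AYA
Step 2: AEXA
Step 3: AXXA
Step 4: AXXA  (unchanged — fixed point at step 3)

Answer: 3


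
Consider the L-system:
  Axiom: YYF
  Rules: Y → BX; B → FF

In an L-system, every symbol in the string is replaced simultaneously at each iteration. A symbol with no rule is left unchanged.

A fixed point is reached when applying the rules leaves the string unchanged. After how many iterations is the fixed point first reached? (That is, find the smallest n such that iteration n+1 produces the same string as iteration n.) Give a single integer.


Step 0: YYF
Step 1: BXBXF
Step 2: FFXFFXF
Step 3: FFXFFXF  (unchanged — fixed point at step 2)

Answer: 2


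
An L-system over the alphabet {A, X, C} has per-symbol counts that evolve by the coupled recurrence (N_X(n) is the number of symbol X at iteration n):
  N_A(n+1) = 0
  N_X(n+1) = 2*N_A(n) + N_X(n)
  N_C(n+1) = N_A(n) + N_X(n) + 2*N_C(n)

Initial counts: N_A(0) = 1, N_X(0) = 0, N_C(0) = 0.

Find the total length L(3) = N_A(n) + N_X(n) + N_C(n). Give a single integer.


Step 0: N_A=1, N_X=0, N_C=0, L=1
Step 1: N_A=0, N_X=2, N_C=1, L=3
Step 2: N_A=0, N_X=2, N_C=4, L=6
Step 3: N_A=0, N_X=2, N_C=10, L=12

Answer: 12


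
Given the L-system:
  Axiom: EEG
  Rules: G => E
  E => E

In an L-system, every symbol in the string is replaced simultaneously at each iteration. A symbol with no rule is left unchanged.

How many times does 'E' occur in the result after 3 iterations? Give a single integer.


Step 0: EEG  (2 'E')
Step 1: EEE  (3 'E')
Step 2: EEE  (3 'E')
Step 3: EEE  (3 'E')

Answer: 3


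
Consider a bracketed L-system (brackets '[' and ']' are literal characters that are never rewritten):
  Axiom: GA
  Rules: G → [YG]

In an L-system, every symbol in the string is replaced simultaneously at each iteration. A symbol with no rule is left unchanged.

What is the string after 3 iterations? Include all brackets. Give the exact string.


Step 0: GA
Step 1: [YG]A
Step 2: [Y[YG]]A
Step 3: [Y[Y[YG]]]A

Answer: [Y[Y[YG]]]A


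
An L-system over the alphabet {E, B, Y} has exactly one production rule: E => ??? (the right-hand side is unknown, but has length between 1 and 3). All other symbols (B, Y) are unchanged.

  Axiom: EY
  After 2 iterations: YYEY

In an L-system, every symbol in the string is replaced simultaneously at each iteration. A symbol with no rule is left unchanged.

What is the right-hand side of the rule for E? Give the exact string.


Answer: YE

Derivation:
Trying E => YE:
  Step 0: EY
  Step 1: YEY
  Step 2: YYEY
Matches the given result.


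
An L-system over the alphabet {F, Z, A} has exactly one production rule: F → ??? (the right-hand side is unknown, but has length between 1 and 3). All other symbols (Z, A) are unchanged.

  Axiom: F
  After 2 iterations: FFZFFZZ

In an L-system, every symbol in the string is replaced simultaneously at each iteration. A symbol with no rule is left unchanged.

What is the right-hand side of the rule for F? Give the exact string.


Trying F → FFZ:
  Step 0: F
  Step 1: FFZ
  Step 2: FFZFFZZ
Matches the given result.

Answer: FFZ


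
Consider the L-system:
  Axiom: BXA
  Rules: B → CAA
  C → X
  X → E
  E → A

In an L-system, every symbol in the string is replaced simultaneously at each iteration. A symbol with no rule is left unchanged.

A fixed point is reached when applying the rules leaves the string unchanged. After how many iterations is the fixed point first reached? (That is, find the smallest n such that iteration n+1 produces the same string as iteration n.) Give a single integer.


Step 0: BXA
Step 1: CAAEA
Step 2: XAAAA
Step 3: EAAAA
Step 4: AAAAA
Step 5: AAAAA  (unchanged — fixed point at step 4)

Answer: 4


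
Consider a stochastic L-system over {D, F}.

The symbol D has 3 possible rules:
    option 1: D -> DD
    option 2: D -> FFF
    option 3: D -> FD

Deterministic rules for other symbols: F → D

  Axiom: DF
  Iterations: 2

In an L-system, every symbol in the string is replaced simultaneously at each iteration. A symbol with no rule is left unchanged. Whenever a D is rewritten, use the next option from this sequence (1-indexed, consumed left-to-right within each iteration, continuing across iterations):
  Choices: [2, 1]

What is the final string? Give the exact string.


Step 0: DF
Step 1: FFFD  (used choices [2])
Step 2: DDDDD  (used choices [1])

Answer: DDDDD


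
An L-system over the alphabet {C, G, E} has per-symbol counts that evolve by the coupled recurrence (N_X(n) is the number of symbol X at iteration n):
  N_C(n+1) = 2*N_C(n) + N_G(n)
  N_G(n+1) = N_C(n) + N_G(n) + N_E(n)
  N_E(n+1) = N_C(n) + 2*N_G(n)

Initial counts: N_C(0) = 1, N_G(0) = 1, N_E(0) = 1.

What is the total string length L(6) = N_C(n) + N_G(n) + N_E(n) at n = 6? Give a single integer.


Answer: 2187

Derivation:
Step 0: N_C=1, N_G=1, N_E=1, L=3
Step 1: N_C=3, N_G=3, N_E=3, L=9
Step 2: N_C=9, N_G=9, N_E=9, L=27
Step 3: N_C=27, N_G=27, N_E=27, L=81
Step 4: N_C=81, N_G=81, N_E=81, L=243
Step 5: N_C=243, N_G=243, N_E=243, L=729
Step 6: N_C=729, N_G=729, N_E=729, L=2187


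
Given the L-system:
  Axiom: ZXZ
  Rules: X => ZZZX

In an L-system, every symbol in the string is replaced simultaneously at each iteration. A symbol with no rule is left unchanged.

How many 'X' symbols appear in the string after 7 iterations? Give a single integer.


Step 0: ZXZ  (1 'X')
Step 1: ZZZZXZ  (1 'X')
Step 2: ZZZZZZZXZ  (1 'X')
Step 3: ZZZZZZZZZZXZ  (1 'X')
Step 4: ZZZZZZZZZZZZZXZ  (1 'X')
Step 5: ZZZZZZZZZZZZZZZZXZ  (1 'X')
Step 6: ZZZZZZZZZZZZZZZZZZZXZ  (1 'X')
Step 7: ZZZZZZZZZZZZZZZZZZZZZZXZ  (1 'X')

Answer: 1


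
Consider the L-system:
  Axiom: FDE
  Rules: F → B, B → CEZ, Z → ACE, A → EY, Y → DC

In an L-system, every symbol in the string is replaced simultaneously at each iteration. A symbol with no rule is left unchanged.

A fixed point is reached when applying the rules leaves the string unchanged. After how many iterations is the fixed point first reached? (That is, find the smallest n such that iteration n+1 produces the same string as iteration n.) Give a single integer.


Step 0: FDE
Step 1: BDE
Step 2: CEZDE
Step 3: CEACEDE
Step 4: CEEYCEDE
Step 5: CEEDCCEDE
Step 6: CEEDCCEDE  (unchanged — fixed point at step 5)

Answer: 5


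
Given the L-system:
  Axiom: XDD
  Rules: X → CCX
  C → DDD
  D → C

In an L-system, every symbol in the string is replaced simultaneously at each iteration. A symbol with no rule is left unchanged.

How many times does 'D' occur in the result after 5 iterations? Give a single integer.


Step 0: XDD  (2 'D')
Step 1: CCXCC  (0 'D')
Step 2: DDDDDDCCXDDDDDD  (12 'D')
Step 3: CCCCCCDDDDDDCCXCCCCCC  (6 'D')
Step 4: DDDDDDDDDDDDDDDDDDCCCCCCDDDDDDCCXDDDDDDDDDDDDDDDDDD  (42 'D')
Step 5: CCCCCCCCCCCCCCCCCCDDDDDDDDDDDDDDDDDDCCCCCCDDDDDDCCXCCCCCCCCCCCCCCCCCC  (24 'D')

Answer: 24


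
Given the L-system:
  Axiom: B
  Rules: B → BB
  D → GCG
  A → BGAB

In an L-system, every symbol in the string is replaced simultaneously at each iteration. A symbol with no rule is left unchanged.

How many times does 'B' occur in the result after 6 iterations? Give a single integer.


Answer: 64

Derivation:
Step 0: B  (1 'B')
Step 1: BB  (2 'B')
Step 2: BBBB  (4 'B')
Step 3: BBBBBBBB  (8 'B')
Step 4: BBBBBBBBBBBBBBBB  (16 'B')
Step 5: BBBBBBBBBBBBBBBBBBBBBBBBBBBBBBBB  (32 'B')
Step 6: BBBBBBBBBBBBBBBBBBBBBBBBBBBBBBBBBBBBBBBBBBBBBBBBBBBBBBBBBBBBBBBB  (64 'B')


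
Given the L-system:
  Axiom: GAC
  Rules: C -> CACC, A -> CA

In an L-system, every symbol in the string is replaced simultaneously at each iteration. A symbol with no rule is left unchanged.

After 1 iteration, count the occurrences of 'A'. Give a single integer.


Answer: 2

Derivation:
Step 0: GAC  (1 'A')
Step 1: GCACACC  (2 'A')


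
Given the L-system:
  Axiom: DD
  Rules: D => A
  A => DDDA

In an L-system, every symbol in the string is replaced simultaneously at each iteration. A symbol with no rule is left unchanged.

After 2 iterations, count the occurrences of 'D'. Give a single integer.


Answer: 6

Derivation:
Step 0: DD  (2 'D')
Step 1: AA  (0 'D')
Step 2: DDDADDDA  (6 'D')


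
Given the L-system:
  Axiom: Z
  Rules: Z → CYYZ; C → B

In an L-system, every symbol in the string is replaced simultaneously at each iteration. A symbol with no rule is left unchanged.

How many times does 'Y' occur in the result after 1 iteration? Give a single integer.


Step 0: Z  (0 'Y')
Step 1: CYYZ  (2 'Y')

Answer: 2


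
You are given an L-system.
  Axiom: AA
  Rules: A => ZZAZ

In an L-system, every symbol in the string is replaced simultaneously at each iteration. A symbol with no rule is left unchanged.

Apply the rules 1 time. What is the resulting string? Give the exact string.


Answer: ZZAZZZAZ

Derivation:
Step 0: AA
Step 1: ZZAZZZAZ


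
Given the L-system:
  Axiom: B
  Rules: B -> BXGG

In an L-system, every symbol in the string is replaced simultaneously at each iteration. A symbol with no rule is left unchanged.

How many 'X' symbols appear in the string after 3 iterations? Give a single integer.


Step 0: B  (0 'X')
Step 1: BXGG  (1 'X')
Step 2: BXGGXGG  (2 'X')
Step 3: BXGGXGGXGG  (3 'X')

Answer: 3


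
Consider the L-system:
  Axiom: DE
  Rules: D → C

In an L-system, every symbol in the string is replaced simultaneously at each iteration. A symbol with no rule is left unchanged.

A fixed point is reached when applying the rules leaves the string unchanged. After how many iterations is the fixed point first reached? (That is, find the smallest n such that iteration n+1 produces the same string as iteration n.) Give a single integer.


Step 0: DE
Step 1: CE
Step 2: CE  (unchanged — fixed point at step 1)

Answer: 1


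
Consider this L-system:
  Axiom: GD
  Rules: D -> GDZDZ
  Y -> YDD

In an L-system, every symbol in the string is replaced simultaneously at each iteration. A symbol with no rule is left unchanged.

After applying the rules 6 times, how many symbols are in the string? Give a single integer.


Step 0: length = 2
Step 1: length = 6
Step 2: length = 14
Step 3: length = 30
Step 4: length = 62
Step 5: length = 126
Step 6: length = 254

Answer: 254


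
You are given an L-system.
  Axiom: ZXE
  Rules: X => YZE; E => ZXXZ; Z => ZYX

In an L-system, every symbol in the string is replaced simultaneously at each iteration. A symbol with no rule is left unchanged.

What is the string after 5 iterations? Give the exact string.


Answer: ZYXYYZEYYZYXZXXZYYZYXYYZEZYXYZEYZEZYXYYZYXYYZEYYZYXZXXZZYXYYZEYZYXZXXZYZYXZXXZZYXYYZEYZYXYYZEYYZYXZXXZYYZYXYYZEZYXYZEYZEZYXZYXYYZEYYZYXZXXZYZYXYYZEZYXYZEYZEZYXYZYXYYZEZYXYZEYZEZYXZYXYYZEYYZYXZXXZZYXYYZEYYZYXZXXZYYZYXYYZEZYXYZEYZEZYXYZYXYYZEYYZYXZXXZZYXYYZEYZYXZXXZYZYXZXXZZYXYYZEYZYXYYZEYYZYXZXXZZYXYYZEYZYXZXXZYZYXZXXZZYXYYZEZYXYYZEYYZYXZXXZYYZYXYYZEZYXYZEYZEZYX

Derivation:
Step 0: ZXE
Step 1: ZYXYZEZXXZ
Step 2: ZYXYYZEYZYXZXXZZYXYZEYZEZYX
Step 3: ZYXYYZEYYZYXZXXZYZYXYYZEZYXYZEYZEZYXZYXYYZEYZYXZXXZYZYXZXXZZYXYYZE
Step 4: ZYXYYZEYYZYXZXXZYYZYXYYZEZYXYZEYZEZYXYZYXYYZEYYZYXZXXZZYXYYZEYZYXZXXZYZYXZXXZZYXYYZEZYXYYZEYYZYXZXXZYZYXYYZEZYXYZEYZEZYXYZYXYYZEZYXYZEYZEZYXZYXYYZEYYZYXZXXZ
Step 5: ZYXYYZEYYZYXZXXZYYZYXYYZEZYXYZEYZEZYXYYZYXYYZEYYZYXZXXZZYXYYZEYZYXZXXZYZYXZXXZZYXYYZEYZYXYYZEYYZYXZXXZYYZYXYYZEZYXYZEYZEZYXZYXYYZEYYZYXZXXZYZYXYYZEZYXYZEYZEZYXYZYXYYZEZYXYZEYZEZYXZYXYYZEYYZYXZXXZZYXYYZEYYZYXZXXZYYZYXYYZEZYXYZEYZEZYXYZYXYYZEYYZYXZXXZZYXYYZEYZYXZXXZYZYXZXXZZYXYYZEYZYXYYZEYYZYXZXXZZYXYYZEYZYXZXXZYZYXZXXZZYXYYZEZYXYYZEYYZYXZXXZYYZYXYYZEZYXYZEYZEZYX


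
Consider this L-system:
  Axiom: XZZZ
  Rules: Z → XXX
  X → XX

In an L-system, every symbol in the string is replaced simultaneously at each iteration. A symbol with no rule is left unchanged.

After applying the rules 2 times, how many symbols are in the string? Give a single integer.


Answer: 22

Derivation:
Step 0: length = 4
Step 1: length = 11
Step 2: length = 22


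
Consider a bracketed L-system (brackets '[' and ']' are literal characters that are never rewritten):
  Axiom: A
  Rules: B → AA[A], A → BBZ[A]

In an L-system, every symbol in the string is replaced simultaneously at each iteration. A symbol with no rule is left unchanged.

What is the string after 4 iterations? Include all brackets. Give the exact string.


Step 0: A
Step 1: BBZ[A]
Step 2: AA[A]AA[A]Z[BBZ[A]]
Step 3: BBZ[A]BBZ[A][BBZ[A]]BBZ[A]BBZ[A][BBZ[A]]Z[AA[A]AA[A]Z[BBZ[A]]]
Step 4: AA[A]AA[A]Z[BBZ[A]]AA[A]AA[A]Z[BBZ[A]][AA[A]AA[A]Z[BBZ[A]]]AA[A]AA[A]Z[BBZ[A]]AA[A]AA[A]Z[BBZ[A]][AA[A]AA[A]Z[BBZ[A]]]Z[BBZ[A]BBZ[A][BBZ[A]]BBZ[A]BBZ[A][BBZ[A]]Z[AA[A]AA[A]Z[BBZ[A]]]]

Answer: AA[A]AA[A]Z[BBZ[A]]AA[A]AA[A]Z[BBZ[A]][AA[A]AA[A]Z[BBZ[A]]]AA[A]AA[A]Z[BBZ[A]]AA[A]AA[A]Z[BBZ[A]][AA[A]AA[A]Z[BBZ[A]]]Z[BBZ[A]BBZ[A][BBZ[A]]BBZ[A]BBZ[A][BBZ[A]]Z[AA[A]AA[A]Z[BBZ[A]]]]


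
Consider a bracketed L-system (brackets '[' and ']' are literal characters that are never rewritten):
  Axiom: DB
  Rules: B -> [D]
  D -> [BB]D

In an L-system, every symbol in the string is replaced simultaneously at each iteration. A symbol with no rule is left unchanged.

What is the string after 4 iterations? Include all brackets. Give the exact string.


Step 0: DB
Step 1: [BB]D[D]
Step 2: [[D][D]][BB]D[[BB]D]
Step 3: [[[BB]D][[BB]D]][[D][D]][BB]D[[[D][D]][BB]D]
Step 4: [[[[D][D]][BB]D][[[D][D]][BB]D]][[[BB]D][[BB]D]][[D][D]][BB]D[[[[BB]D][[BB]D]][[D][D]][BB]D]

Answer: [[[[D][D]][BB]D][[[D][D]][BB]D]][[[BB]D][[BB]D]][[D][D]][BB]D[[[[BB]D][[BB]D]][[D][D]][BB]D]


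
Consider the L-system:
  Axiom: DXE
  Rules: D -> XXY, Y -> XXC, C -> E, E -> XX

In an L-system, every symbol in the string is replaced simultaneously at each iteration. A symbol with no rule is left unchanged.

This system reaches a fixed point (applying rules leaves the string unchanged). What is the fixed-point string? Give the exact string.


Step 0: DXE
Step 1: XXYXXX
Step 2: XXXXCXXX
Step 3: XXXXEXXX
Step 4: XXXXXXXXX
Step 5: XXXXXXXXX  (unchanged — fixed point at step 4)

Answer: XXXXXXXXX


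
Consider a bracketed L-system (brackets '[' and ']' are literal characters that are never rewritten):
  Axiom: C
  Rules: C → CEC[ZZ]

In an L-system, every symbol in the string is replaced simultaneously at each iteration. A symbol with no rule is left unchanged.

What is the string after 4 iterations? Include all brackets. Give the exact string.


Step 0: C
Step 1: CEC[ZZ]
Step 2: CEC[ZZ]ECEC[ZZ][ZZ]
Step 3: CEC[ZZ]ECEC[ZZ][ZZ]ECEC[ZZ]ECEC[ZZ][ZZ][ZZ]
Step 4: CEC[ZZ]ECEC[ZZ][ZZ]ECEC[ZZ]ECEC[ZZ][ZZ][ZZ]ECEC[ZZ]ECEC[ZZ][ZZ]ECEC[ZZ]ECEC[ZZ][ZZ][ZZ][ZZ]

Answer: CEC[ZZ]ECEC[ZZ][ZZ]ECEC[ZZ]ECEC[ZZ][ZZ][ZZ]ECEC[ZZ]ECEC[ZZ][ZZ]ECEC[ZZ]ECEC[ZZ][ZZ][ZZ][ZZ]


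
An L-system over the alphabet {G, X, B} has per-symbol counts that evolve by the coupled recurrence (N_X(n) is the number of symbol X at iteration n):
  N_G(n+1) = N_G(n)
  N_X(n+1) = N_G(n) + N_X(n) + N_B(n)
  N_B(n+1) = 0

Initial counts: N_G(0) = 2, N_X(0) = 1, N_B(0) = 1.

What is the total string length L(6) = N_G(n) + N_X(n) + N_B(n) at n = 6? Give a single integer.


Step 0: N_G=2, N_X=1, N_B=1, L=4
Step 1: N_G=2, N_X=4, N_B=0, L=6
Step 2: N_G=2, N_X=6, N_B=0, L=8
Step 3: N_G=2, N_X=8, N_B=0, L=10
Step 4: N_G=2, N_X=10, N_B=0, L=12
Step 5: N_G=2, N_X=12, N_B=0, L=14
Step 6: N_G=2, N_X=14, N_B=0, L=16

Answer: 16


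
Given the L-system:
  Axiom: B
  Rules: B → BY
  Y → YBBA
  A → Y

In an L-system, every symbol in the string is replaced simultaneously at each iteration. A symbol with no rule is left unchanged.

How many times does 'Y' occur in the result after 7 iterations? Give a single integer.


Step 0: B  (0 'Y')
Step 1: BY  (1 'Y')
Step 2: BYYBBA  (2 'Y')
Step 3: BYYBBAYBBABYBYY  (6 'Y')
Step 4: BYYBBAYBBABYBYYYBBABYBYYBYYBBABYYBBAYBBA  (15 'Y')
Step 5: BYYBBAYBBABYBYYYBBABYBYYBYYBBABYYBBAYBBAYBBABYBYYBYYBBABYYBBAYBBABYYBBAYBBABYBYYBYYBBAYBBABYBYYYBBABYBYY  (40 'Y')
Step 6: BYYBBAYBBABYBYYYBBABYBYYBYYBBABYYBBAYBBAYBBABYBYYBYYBBABYYBBAYBBABYYBBAYBBABYBYYBYYBBAYBBABYBYYYBBABYBYYYBBABYBYYBYYBBABYYBBAYBBABYYBBAYBBABYBYYBYYBBAYBBABYBYYYBBABYBYYBYYBBAYBBABYBYYYBBABYBYYBYYBBABYYBBAYBBABYYBBAYBBABYBYYYBBABYBYYBYYBBABYYBBAYBBAYBBABYBYYBYYBBABYYBBAYBBA  (104 'Y')
Step 7: BYYBBAYBBABYBYYYBBABYBYYBYYBBABYYBBAYBBAYBBABYBYYBYYBBABYYBBAYBBABYYBBAYBBABYBYYBYYBBAYBBABYBYYYBBABYBYYYBBABYBYYBYYBBABYYBBAYBBABYYBBAYBBABYBYYBYYBBAYBBABYBYYYBBABYBYYBYYBBAYBBABYBYYYBBABYBYYBYYBBABYYBBAYBBABYYBBAYBBABYBYYYBBABYBYYBYYBBABYYBBAYBBAYBBABYBYYBYYBBABYYBBAYBBAYBBABYBYYBYYBBABYYBBAYBBABYYBBAYBBABYBYYBYYBBAYBBABYBYYYBBABYBYYBYYBBAYBBABYBYYYBBABYBYYBYYBBABYYBBAYBBABYYBBAYBBABYBYYYBBABYBYYBYYBBABYYBBAYBBAYBBABYBYYBYYBBABYYBBAYBBABYYBBAYBBABYBYYYBBABYBYYBYYBBABYYBBAYBBAYBBABYBYYBYYBBABYYBBAYBBABYYBBAYBBABYBYYBYYBBAYBBABYBYYYBBABYBYYBYYBBAYBBABYBYYYBBABYBYYBYYBBABYYBBAYBBAYBBABYBYYBYYBBABYYBBAYBBABYYBBAYBBABYBYYBYYBBAYBBABYBYYYBBABYBYYYBBABYBYYBYYBBABYYBBAYBBABYYBBAYBBABYBYYBYYBBAYBBABYBYYYBBABYBYY  (273 'Y')

Answer: 273
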